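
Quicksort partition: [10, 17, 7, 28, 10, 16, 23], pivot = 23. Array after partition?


Elements <= 23 go left of pivot.
Result: [10, 17, 7, 10, 16, 23, 28], pivot at index 5


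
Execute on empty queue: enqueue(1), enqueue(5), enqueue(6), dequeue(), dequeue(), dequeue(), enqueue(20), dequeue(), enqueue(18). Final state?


enqueue(1) -> [1]
enqueue(5) -> [1, 5]
enqueue(6) -> [1, 5, 6]
dequeue() returns 1 -> [5, 6]
dequeue() returns 5 -> [6]
dequeue() returns 6 -> []
enqueue(20) -> [20]
dequeue() returns 20 -> []
enqueue(18) -> [18]
Final queue (front to back): [18]


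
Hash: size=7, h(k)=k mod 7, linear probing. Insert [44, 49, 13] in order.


Insertions: 44->slot 2; 49->slot 0; 13->slot 6
Table: [49, None, 44, None, None, None, 13]


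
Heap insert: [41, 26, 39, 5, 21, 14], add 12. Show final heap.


Append 12: [41, 26, 39, 5, 21, 14, 12]
Bubble up: no swaps needed
Result: [41, 26, 39, 5, 21, 14, 12]


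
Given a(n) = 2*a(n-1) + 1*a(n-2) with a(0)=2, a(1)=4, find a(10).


Build bottom-up:
...a(8)=1970, a(9)=4756, a(10)=2*4756+1*1970=11482


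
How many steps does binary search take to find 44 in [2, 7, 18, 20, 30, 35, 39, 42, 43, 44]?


Search for 44:
[0,9] mid=4 arr[4]=30
[5,9] mid=7 arr[7]=42
[8,9] mid=8 arr[8]=43
[9,9] mid=9 arr[9]=44
Total: 4 comparisons


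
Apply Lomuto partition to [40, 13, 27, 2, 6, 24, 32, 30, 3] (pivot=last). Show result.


Elements <= 3 go left of pivot.
Result: [2, 3, 27, 40, 6, 24, 32, 30, 13], pivot at index 1


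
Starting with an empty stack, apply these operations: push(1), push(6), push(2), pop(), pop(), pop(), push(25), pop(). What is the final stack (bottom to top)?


push(1) -> [1]
push(6) -> [1, 6]
push(2) -> [1, 6, 2]
pop() returns 2 -> [1, 6]
pop() returns 6 -> [1]
pop() returns 1 -> []
push(25) -> [25]
pop() returns 25 -> []
Final stack (bottom to top): []


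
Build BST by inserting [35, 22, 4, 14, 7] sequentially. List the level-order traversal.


Root = 35; build tree by BST insertion.
Level-Order traversal: [35, 22, 4, 14, 7]


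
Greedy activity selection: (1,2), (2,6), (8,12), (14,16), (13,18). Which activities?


Greedy: pick earliest-ending, then skip overlaps.
Selected (4 activities): [(1, 2), (2, 6), (8, 12), (14, 16)]


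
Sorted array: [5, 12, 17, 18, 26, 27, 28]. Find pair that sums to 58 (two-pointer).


Two pointers: lo=0, hi=6
No pair sums to 58


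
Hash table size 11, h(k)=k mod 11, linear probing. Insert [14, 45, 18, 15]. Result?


Insertions: 14->slot 3; 45->slot 1; 18->slot 7; 15->slot 4
Table: [None, 45, None, 14, 15, None, None, 18, None, None, None]


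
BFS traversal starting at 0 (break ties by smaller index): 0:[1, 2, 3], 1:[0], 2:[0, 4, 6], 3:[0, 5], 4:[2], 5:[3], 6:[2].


BFS queue: start with [0]
Visit order: [0, 1, 2, 3, 4, 6, 5]


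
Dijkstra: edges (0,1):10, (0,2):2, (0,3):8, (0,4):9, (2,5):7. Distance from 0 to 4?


Dijkstra from 0:
Distances: {0: 0, 1: 10, 2: 2, 3: 8, 4: 9, 5: 9}
Shortest distance to 4 = 9, path = [0, 4]


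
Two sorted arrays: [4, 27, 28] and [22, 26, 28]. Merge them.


Compare heads, take smaller each step.
Merged: [4, 22, 26, 27, 28, 28]


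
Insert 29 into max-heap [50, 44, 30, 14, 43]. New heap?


Append 29: [50, 44, 30, 14, 43, 29]
Bubble up: no swaps needed
Result: [50, 44, 30, 14, 43, 29]


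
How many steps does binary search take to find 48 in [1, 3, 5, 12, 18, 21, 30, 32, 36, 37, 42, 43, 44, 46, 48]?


Search for 48:
[0,14] mid=7 arr[7]=32
[8,14] mid=11 arr[11]=43
[12,14] mid=13 arr[13]=46
[14,14] mid=14 arr[14]=48
Total: 4 comparisons


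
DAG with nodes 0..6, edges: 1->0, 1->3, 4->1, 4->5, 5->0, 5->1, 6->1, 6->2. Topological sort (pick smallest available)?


Kahn's algorithm, process smallest node first
Order: [4, 5, 6, 1, 0, 2, 3]


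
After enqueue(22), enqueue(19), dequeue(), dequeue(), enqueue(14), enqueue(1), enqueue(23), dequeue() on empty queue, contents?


enqueue(22) -> [22]
enqueue(19) -> [22, 19]
dequeue() returns 22 -> [19]
dequeue() returns 19 -> []
enqueue(14) -> [14]
enqueue(1) -> [14, 1]
enqueue(23) -> [14, 1, 23]
dequeue() returns 14 -> [1, 23]
Final queue (front to back): [1, 23]


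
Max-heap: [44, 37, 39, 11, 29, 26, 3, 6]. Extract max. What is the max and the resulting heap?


Max = 44
Replace root with last, heapify down
Resulting heap: [39, 37, 26, 11, 29, 6, 3]


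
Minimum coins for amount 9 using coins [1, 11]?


dp[0]=0; dp[i]=1+min(dp[i-c] for c in coins)
...dp[4]=4, dp[5]=5, dp[6]=6, dp[7]=7, dp[8]=8, dp[9]=9
Minimum coins for 9 = 9


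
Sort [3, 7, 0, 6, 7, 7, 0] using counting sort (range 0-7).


Count array: [2, 0, 0, 1, 0, 0, 1, 3]
Reconstruct: [0, 0, 3, 6, 7, 7, 7]


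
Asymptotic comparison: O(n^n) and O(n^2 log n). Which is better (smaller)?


n^2 log n grows slower than n^n
O(n^2 log n) is asymptotically smaller; O(n^n) grows faster


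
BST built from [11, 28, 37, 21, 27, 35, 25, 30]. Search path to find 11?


BST root = 11
Search for 11: compare at each node
Path: [11]


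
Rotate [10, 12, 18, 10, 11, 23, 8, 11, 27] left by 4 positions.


Left rotate by 4: [11, 23, 8, 11, 27, 10, 12, 18, 10]


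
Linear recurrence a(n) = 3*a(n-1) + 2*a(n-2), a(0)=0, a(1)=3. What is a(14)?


Build bottom-up:
...a(12)=3030885, a(13)=10794657, a(14)=3*10794657+2*3030885=38445741


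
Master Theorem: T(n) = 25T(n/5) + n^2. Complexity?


a=25, b=5, c=2. log_5(25)=2 = c=2. Case 2: O(n^c log n) = O(n^2 log n)
Complexity: O(n^2 log n)


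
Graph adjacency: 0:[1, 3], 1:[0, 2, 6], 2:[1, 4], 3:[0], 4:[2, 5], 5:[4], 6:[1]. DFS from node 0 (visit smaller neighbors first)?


DFS stack-based: start with [0]
Visit order: [0, 1, 2, 4, 5, 6, 3]


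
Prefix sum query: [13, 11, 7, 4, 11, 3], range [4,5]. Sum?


Prefix sums: [0, 13, 24, 31, 35, 46, 49]
Sum[4..5] = prefix[6] - prefix[4] = 49 - 35 = 14


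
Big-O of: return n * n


Analysis: constant-time operation, no loop
Complexity: O(1)


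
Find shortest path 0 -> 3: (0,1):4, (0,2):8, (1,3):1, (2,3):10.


Dijkstra from 0:
Distances: {0: 0, 1: 4, 2: 8, 3: 5}
Shortest distance to 3 = 5, path = [0, 1, 3]


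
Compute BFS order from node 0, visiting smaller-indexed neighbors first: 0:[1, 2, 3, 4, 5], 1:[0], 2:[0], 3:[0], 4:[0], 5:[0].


BFS queue: start with [0]
Visit order: [0, 1, 2, 3, 4, 5]


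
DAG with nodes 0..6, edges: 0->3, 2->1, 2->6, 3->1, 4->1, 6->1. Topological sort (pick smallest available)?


Kahn's algorithm, process smallest node first
Order: [0, 2, 3, 4, 5, 6, 1]


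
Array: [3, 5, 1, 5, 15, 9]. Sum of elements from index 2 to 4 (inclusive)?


Prefix sums: [0, 3, 8, 9, 14, 29, 38]
Sum[2..4] = prefix[5] - prefix[2] = 29 - 8 = 21


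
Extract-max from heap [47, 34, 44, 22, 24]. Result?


Max = 47
Replace root with last, heapify down
Resulting heap: [44, 34, 24, 22]


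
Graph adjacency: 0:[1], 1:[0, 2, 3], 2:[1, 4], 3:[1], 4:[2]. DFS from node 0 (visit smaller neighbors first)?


DFS stack-based: start with [0]
Visit order: [0, 1, 2, 4, 3]


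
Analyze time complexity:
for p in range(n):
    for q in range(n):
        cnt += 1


Per nesting level: O(n) * O(n) = O(n^2)
Complexity: O(n^2)


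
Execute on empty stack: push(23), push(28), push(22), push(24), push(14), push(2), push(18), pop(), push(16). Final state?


push(23) -> [23]
push(28) -> [23, 28]
push(22) -> [23, 28, 22]
push(24) -> [23, 28, 22, 24]
push(14) -> [23, 28, 22, 24, 14]
push(2) -> [23, 28, 22, 24, 14, 2]
push(18) -> [23, 28, 22, 24, 14, 2, 18]
pop() returns 18 -> [23, 28, 22, 24, 14, 2]
push(16) -> [23, 28, 22, 24, 14, 2, 16]
Final stack (bottom to top): [23, 28, 22, 24, 14, 2, 16]


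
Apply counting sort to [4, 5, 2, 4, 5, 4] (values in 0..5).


Count array: [0, 0, 1, 0, 3, 2]
Reconstruct: [2, 4, 4, 4, 5, 5]


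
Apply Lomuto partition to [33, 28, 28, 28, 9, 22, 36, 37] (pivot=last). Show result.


Elements <= 37 go left of pivot.
Result: [33, 28, 28, 28, 9, 22, 36, 37], pivot at index 7


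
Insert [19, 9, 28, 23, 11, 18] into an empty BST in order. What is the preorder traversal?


Root = 19; build tree by BST insertion.
Preorder traversal: [19, 9, 11, 18, 28, 23]


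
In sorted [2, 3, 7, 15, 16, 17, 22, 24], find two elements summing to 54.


Two pointers: lo=0, hi=7
No pair sums to 54


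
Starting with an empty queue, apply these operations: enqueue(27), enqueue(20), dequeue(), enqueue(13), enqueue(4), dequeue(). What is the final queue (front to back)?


enqueue(27) -> [27]
enqueue(20) -> [27, 20]
dequeue() returns 27 -> [20]
enqueue(13) -> [20, 13]
enqueue(4) -> [20, 13, 4]
dequeue() returns 20 -> [13, 4]
Final queue (front to back): [13, 4]


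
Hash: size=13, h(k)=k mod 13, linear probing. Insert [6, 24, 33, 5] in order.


Insertions: 6->slot 6; 24->slot 11; 33->slot 7; 5->slot 5
Table: [None, None, None, None, None, 5, 6, 33, None, None, None, 24, None]


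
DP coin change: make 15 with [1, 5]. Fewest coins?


dp[0]=0; dp[i]=1+min(dp[i-c] for c in coins)
...dp[10]=2, dp[11]=3, dp[12]=4, dp[13]=5, dp[14]=6, dp[15]=3
Minimum coins for 15 = 3


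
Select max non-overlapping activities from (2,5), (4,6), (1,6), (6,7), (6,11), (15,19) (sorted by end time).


Greedy: pick earliest-ending, then skip overlaps.
Selected (3 activities): [(2, 5), (6, 7), (15, 19)]


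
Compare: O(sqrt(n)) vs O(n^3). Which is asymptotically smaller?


sublinear grows slower than cubic
O(sqrt(n)) is asymptotically smaller; O(n^3) grows faster


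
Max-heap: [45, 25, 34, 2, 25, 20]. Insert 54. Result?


Append 54: [45, 25, 34, 2, 25, 20, 54]
Bubble up: swap idx 6(54) with idx 2(34); swap idx 2(54) with idx 0(45)
Result: [54, 25, 45, 2, 25, 20, 34]


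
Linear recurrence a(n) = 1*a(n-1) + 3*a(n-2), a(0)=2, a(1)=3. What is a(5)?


Build bottom-up:
...a(3)=18, a(4)=45, a(5)=1*45+3*18=99


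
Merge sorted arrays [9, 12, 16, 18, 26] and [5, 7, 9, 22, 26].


Compare heads, take smaller each step.
Merged: [5, 7, 9, 9, 12, 16, 18, 22, 26, 26]


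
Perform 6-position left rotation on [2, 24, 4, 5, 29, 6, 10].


Left rotate by 6: [10, 2, 24, 4, 5, 29, 6]


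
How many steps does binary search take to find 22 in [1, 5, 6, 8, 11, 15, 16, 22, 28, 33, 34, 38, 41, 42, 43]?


Search for 22:
[0,14] mid=7 arr[7]=22
Total: 1 comparisons


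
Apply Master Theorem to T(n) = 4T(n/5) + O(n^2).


a=4, b=5, c=2. log_5(4)=0.861 < c=2. Case 3: O(n^c) = O(n^2)
Complexity: O(n^2)


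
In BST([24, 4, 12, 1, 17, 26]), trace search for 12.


BST root = 24
Search for 12: compare at each node
Path: [24, 4, 12]


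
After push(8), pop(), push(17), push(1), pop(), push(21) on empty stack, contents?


push(8) -> [8]
pop() returns 8 -> []
push(17) -> [17]
push(1) -> [17, 1]
pop() returns 1 -> [17]
push(21) -> [17, 21]
Final stack (bottom to top): [17, 21]


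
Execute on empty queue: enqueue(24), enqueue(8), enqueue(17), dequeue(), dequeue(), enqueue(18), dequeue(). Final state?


enqueue(24) -> [24]
enqueue(8) -> [24, 8]
enqueue(17) -> [24, 8, 17]
dequeue() returns 24 -> [8, 17]
dequeue() returns 8 -> [17]
enqueue(18) -> [17, 18]
dequeue() returns 17 -> [18]
Final queue (front to back): [18]


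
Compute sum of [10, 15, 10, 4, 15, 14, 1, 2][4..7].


Prefix sums: [0, 10, 25, 35, 39, 54, 68, 69, 71]
Sum[4..7] = prefix[8] - prefix[4] = 71 - 39 = 32


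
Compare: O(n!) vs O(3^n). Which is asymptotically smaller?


exponential (base 3) grows slower than factorial
O(3^n) is asymptotically smaller; O(n!) grows faster


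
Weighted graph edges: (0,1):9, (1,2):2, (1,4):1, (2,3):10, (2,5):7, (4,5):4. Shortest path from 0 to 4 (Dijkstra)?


Dijkstra from 0:
Distances: {0: 0, 1: 9, 2: 11, 3: 21, 4: 10, 5: 14}
Shortest distance to 4 = 10, path = [0, 1, 4]


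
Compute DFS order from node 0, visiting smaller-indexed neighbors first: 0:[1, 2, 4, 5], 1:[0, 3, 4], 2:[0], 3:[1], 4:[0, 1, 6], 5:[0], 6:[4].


DFS stack-based: start with [0]
Visit order: [0, 1, 3, 4, 6, 2, 5]


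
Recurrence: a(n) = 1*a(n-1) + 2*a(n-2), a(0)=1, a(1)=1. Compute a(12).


Build bottom-up:
...a(10)=683, a(11)=1365, a(12)=1*1365+2*683=2731


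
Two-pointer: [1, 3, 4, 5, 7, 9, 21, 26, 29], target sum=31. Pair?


Two pointers: lo=0, hi=8
Found pair: (5, 26) summing to 31


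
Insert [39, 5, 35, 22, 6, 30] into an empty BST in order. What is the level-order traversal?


Root = 39; build tree by BST insertion.
Level-Order traversal: [39, 5, 35, 22, 6, 30]


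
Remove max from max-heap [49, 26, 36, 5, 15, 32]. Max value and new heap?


Max = 49
Replace root with last, heapify down
Resulting heap: [36, 26, 32, 5, 15]


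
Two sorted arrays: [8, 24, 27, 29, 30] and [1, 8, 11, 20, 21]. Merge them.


Compare heads, take smaller each step.
Merged: [1, 8, 8, 11, 20, 21, 24, 27, 29, 30]


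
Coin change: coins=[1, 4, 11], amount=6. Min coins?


dp[0]=0; dp[i]=1+min(dp[i-c] for c in coins)
...dp[1]=1, dp[2]=2, dp[3]=3, dp[4]=1, dp[5]=2, dp[6]=3
Minimum coins for 6 = 3


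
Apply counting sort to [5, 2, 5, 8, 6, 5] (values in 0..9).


Count array: [0, 0, 1, 0, 0, 3, 1, 0, 1, 0]
Reconstruct: [2, 5, 5, 5, 6, 8]


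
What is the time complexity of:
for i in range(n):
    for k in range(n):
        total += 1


Per nesting level: O(n) * O(n) = O(n^2)
Complexity: O(n^2)


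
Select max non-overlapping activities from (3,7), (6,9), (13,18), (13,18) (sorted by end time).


Greedy: pick earliest-ending, then skip overlaps.
Selected (2 activities): [(3, 7), (13, 18)]


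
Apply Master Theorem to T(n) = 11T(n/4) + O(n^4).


a=11, b=4, c=4. log_4(11)=1.730 < c=4. Case 3: O(n^c) = O(n^4)
Complexity: O(n^4)


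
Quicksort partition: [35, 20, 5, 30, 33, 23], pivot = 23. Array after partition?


Elements <= 23 go left of pivot.
Result: [20, 5, 23, 30, 33, 35], pivot at index 2


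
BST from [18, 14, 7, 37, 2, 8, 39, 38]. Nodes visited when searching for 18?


BST root = 18
Search for 18: compare at each node
Path: [18]


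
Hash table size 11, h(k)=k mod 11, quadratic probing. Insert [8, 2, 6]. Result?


Insertions: 8->slot 8; 2->slot 2; 6->slot 6
Table: [None, None, 2, None, None, None, 6, None, 8, None, None]


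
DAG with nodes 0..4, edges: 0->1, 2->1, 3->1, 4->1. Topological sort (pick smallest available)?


Kahn's algorithm, process smallest node first
Order: [0, 2, 3, 4, 1]


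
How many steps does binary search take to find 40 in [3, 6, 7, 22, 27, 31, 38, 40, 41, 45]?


Search for 40:
[0,9] mid=4 arr[4]=27
[5,9] mid=7 arr[7]=40
Total: 2 comparisons


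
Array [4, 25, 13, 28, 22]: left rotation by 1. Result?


Left rotate by 1: [25, 13, 28, 22, 4]


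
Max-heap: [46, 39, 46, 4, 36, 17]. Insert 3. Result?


Append 3: [46, 39, 46, 4, 36, 17, 3]
Bubble up: no swaps needed
Result: [46, 39, 46, 4, 36, 17, 3]


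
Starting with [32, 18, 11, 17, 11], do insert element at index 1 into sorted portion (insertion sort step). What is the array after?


After one pass: [18, 32, 11, 17, 11]


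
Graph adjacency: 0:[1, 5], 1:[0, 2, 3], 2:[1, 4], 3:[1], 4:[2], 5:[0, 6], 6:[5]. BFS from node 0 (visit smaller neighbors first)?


BFS queue: start with [0]
Visit order: [0, 1, 5, 2, 3, 6, 4]


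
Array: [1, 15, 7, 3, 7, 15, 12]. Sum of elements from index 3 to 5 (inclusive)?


Prefix sums: [0, 1, 16, 23, 26, 33, 48, 60]
Sum[3..5] = prefix[6] - prefix[3] = 48 - 23 = 25


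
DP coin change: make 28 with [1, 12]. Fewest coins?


dp[0]=0; dp[i]=1+min(dp[i-c] for c in coins)
...dp[23]=12, dp[24]=2, dp[25]=3, dp[26]=4, dp[27]=5, dp[28]=6
Minimum coins for 28 = 6


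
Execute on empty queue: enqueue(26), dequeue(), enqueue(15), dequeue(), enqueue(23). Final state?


enqueue(26) -> [26]
dequeue() returns 26 -> []
enqueue(15) -> [15]
dequeue() returns 15 -> []
enqueue(23) -> [23]
Final queue (front to back): [23]


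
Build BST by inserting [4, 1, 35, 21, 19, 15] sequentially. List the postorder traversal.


Root = 4; build tree by BST insertion.
Postorder traversal: [1, 15, 19, 21, 35, 4]


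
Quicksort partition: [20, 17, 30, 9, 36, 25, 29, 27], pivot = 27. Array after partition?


Elements <= 27 go left of pivot.
Result: [20, 17, 9, 25, 27, 30, 29, 36], pivot at index 4


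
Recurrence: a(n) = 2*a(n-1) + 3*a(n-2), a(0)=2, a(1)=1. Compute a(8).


Build bottom-up:
...a(6)=548, a(7)=1639, a(8)=2*1639+3*548=4922


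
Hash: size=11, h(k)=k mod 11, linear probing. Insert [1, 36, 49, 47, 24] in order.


Insertions: 1->slot 1; 36->slot 3; 49->slot 5; 47->slot 4; 24->slot 2
Table: [None, 1, 24, 36, 47, 49, None, None, None, None, None]


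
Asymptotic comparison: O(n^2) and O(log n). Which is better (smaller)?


logarithmic grows slower than quadratic
O(log n) is asymptotically smaller; O(n^2) grows faster


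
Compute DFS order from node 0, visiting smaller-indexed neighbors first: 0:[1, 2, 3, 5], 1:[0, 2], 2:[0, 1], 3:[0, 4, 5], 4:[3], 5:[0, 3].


DFS stack-based: start with [0]
Visit order: [0, 1, 2, 3, 4, 5]


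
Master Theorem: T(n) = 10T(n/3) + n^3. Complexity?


a=10, b=3, c=3. log_3(10)=2.096 < c=3. Case 3: O(n^c) = O(n^3)
Complexity: O(n^3)


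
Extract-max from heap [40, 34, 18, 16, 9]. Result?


Max = 40
Replace root with last, heapify down
Resulting heap: [34, 16, 18, 9]


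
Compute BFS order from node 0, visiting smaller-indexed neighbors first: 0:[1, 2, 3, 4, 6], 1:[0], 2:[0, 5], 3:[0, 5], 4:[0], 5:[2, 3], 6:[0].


BFS queue: start with [0]
Visit order: [0, 1, 2, 3, 4, 6, 5]


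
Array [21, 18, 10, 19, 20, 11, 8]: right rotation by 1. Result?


Right rotate by 1: [8, 21, 18, 10, 19, 20, 11]


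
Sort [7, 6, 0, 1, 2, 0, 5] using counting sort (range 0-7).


Count array: [2, 1, 1, 0, 0, 1, 1, 1]
Reconstruct: [0, 0, 1, 2, 5, 6, 7]


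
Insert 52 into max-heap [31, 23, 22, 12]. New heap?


Append 52: [31, 23, 22, 12, 52]
Bubble up: swap idx 4(52) with idx 1(23); swap idx 1(52) with idx 0(31)
Result: [52, 31, 22, 12, 23]


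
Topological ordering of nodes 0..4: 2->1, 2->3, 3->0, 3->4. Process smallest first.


Kahn's algorithm, process smallest node first
Order: [2, 1, 3, 0, 4]


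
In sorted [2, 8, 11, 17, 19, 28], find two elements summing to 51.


Two pointers: lo=0, hi=5
No pair sums to 51


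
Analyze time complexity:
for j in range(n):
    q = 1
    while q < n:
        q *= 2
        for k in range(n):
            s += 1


Per nesting level: O(n) * O(log n) * O(n) = O(n^2 log n)
Complexity: O(n^2 log n)


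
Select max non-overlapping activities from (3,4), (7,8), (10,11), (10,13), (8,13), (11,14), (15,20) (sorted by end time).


Greedy: pick earliest-ending, then skip overlaps.
Selected (5 activities): [(3, 4), (7, 8), (10, 11), (11, 14), (15, 20)]


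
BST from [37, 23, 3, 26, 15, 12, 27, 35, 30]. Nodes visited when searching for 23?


BST root = 37
Search for 23: compare at each node
Path: [37, 23]


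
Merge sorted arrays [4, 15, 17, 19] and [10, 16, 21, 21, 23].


Compare heads, take smaller each step.
Merged: [4, 10, 15, 16, 17, 19, 21, 21, 23]


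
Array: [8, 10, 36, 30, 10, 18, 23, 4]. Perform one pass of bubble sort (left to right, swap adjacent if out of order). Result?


After one pass: [8, 10, 30, 10, 18, 23, 4, 36]


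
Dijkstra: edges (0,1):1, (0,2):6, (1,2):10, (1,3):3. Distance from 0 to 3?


Dijkstra from 0:
Distances: {0: 0, 1: 1, 2: 6, 3: 4}
Shortest distance to 3 = 4, path = [0, 1, 3]


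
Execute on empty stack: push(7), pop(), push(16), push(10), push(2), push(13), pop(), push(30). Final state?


push(7) -> [7]
pop() returns 7 -> []
push(16) -> [16]
push(10) -> [16, 10]
push(2) -> [16, 10, 2]
push(13) -> [16, 10, 2, 13]
pop() returns 13 -> [16, 10, 2]
push(30) -> [16, 10, 2, 30]
Final stack (bottom to top): [16, 10, 2, 30]


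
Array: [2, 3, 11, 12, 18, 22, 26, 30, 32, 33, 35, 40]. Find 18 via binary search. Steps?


Search for 18:
[0,11] mid=5 arr[5]=22
[0,4] mid=2 arr[2]=11
[3,4] mid=3 arr[3]=12
[4,4] mid=4 arr[4]=18
Total: 4 comparisons


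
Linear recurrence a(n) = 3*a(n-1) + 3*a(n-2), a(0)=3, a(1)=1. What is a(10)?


Build bottom-up:
...a(8)=31428, a(9)=119151, a(10)=3*119151+3*31428=451737


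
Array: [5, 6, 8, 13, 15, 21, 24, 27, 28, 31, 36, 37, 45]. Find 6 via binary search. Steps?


Search for 6:
[0,12] mid=6 arr[6]=24
[0,5] mid=2 arr[2]=8
[0,1] mid=0 arr[0]=5
[1,1] mid=1 arr[1]=6
Total: 4 comparisons


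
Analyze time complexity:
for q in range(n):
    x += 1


Per nesting level: O(n) = O(n)
Complexity: O(n)


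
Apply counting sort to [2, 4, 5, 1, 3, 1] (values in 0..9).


Count array: [0, 2, 1, 1, 1, 1, 0, 0, 0, 0]
Reconstruct: [1, 1, 2, 3, 4, 5]


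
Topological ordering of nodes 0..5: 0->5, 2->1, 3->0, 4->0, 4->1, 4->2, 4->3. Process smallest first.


Kahn's algorithm, process smallest node first
Order: [4, 2, 1, 3, 0, 5]


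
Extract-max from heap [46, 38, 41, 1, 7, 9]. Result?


Max = 46
Replace root with last, heapify down
Resulting heap: [41, 38, 9, 1, 7]


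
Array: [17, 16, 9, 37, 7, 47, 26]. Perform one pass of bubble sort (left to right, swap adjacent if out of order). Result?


After one pass: [16, 9, 17, 7, 37, 26, 47]


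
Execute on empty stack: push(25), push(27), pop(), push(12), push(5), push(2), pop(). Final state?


push(25) -> [25]
push(27) -> [25, 27]
pop() returns 27 -> [25]
push(12) -> [25, 12]
push(5) -> [25, 12, 5]
push(2) -> [25, 12, 5, 2]
pop() returns 2 -> [25, 12, 5]
Final stack (bottom to top): [25, 12, 5]


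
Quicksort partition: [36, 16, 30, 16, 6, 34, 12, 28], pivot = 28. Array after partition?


Elements <= 28 go left of pivot.
Result: [16, 16, 6, 12, 28, 34, 36, 30], pivot at index 4


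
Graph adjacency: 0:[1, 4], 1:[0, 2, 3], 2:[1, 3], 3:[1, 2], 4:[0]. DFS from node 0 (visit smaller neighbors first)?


DFS stack-based: start with [0]
Visit order: [0, 1, 2, 3, 4]


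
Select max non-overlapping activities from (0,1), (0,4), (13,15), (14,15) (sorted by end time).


Greedy: pick earliest-ending, then skip overlaps.
Selected (2 activities): [(0, 1), (13, 15)]


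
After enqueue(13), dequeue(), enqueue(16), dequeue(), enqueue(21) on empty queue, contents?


enqueue(13) -> [13]
dequeue() returns 13 -> []
enqueue(16) -> [16]
dequeue() returns 16 -> []
enqueue(21) -> [21]
Final queue (front to back): [21]


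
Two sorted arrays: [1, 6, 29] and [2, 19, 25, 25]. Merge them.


Compare heads, take smaller each step.
Merged: [1, 2, 6, 19, 25, 25, 29]


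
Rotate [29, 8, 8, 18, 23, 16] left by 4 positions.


Left rotate by 4: [23, 16, 29, 8, 8, 18]


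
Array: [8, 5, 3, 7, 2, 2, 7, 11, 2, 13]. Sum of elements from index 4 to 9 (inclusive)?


Prefix sums: [0, 8, 13, 16, 23, 25, 27, 34, 45, 47, 60]
Sum[4..9] = prefix[10] - prefix[4] = 60 - 23 = 37


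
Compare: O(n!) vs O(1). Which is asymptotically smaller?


constant grows slower than factorial
O(1) is asymptotically smaller; O(n!) grows faster


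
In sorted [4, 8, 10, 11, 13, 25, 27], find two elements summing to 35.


Two pointers: lo=0, hi=6
Found pair: (8, 27) summing to 35


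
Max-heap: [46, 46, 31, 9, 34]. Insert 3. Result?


Append 3: [46, 46, 31, 9, 34, 3]
Bubble up: no swaps needed
Result: [46, 46, 31, 9, 34, 3]


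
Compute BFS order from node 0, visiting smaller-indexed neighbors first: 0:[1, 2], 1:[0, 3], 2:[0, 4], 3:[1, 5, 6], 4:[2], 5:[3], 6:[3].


BFS queue: start with [0]
Visit order: [0, 1, 2, 3, 4, 5, 6]


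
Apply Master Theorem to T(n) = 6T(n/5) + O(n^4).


a=6, b=5, c=4. log_5(6)=1.113 < c=4. Case 3: O(n^c) = O(n^4)
Complexity: O(n^4)


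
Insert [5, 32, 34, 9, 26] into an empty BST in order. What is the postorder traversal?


Root = 5; build tree by BST insertion.
Postorder traversal: [26, 9, 34, 32, 5]


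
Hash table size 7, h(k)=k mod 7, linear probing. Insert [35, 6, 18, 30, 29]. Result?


Insertions: 35->slot 0; 6->slot 6; 18->slot 4; 30->slot 2; 29->slot 1
Table: [35, 29, 30, None, 18, None, 6]


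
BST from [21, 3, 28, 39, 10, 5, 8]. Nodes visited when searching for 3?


BST root = 21
Search for 3: compare at each node
Path: [21, 3]


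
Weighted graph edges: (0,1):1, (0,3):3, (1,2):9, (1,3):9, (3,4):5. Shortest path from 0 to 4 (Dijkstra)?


Dijkstra from 0:
Distances: {0: 0, 1: 1, 2: 10, 3: 3, 4: 8}
Shortest distance to 4 = 8, path = [0, 3, 4]


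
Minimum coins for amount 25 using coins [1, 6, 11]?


dp[0]=0; dp[i]=1+min(dp[i-c] for c in coins)
...dp[20]=5, dp[21]=6, dp[22]=2, dp[23]=3, dp[24]=4, dp[25]=5
Minimum coins for 25 = 5


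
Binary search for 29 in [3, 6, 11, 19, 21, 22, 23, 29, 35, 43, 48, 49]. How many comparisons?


Search for 29:
[0,11] mid=5 arr[5]=22
[6,11] mid=8 arr[8]=35
[6,7] mid=6 arr[6]=23
[7,7] mid=7 arr[7]=29
Total: 4 comparisons


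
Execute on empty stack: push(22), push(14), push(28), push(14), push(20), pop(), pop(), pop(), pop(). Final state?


push(22) -> [22]
push(14) -> [22, 14]
push(28) -> [22, 14, 28]
push(14) -> [22, 14, 28, 14]
push(20) -> [22, 14, 28, 14, 20]
pop() returns 20 -> [22, 14, 28, 14]
pop() returns 14 -> [22, 14, 28]
pop() returns 28 -> [22, 14]
pop() returns 14 -> [22]
Final stack (bottom to top): [22]


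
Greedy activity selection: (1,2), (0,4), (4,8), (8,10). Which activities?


Greedy: pick earliest-ending, then skip overlaps.
Selected (3 activities): [(1, 2), (4, 8), (8, 10)]


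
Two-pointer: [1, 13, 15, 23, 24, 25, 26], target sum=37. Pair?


Two pointers: lo=0, hi=6
Found pair: (13, 24) summing to 37


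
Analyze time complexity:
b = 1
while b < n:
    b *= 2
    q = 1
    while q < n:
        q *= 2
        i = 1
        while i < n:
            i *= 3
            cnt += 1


Per nesting level: O(log n) * O(log n) * O(log n) = O((log n)^3)
Complexity: O((log n)^3)


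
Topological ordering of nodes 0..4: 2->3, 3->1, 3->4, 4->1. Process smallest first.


Kahn's algorithm, process smallest node first
Order: [0, 2, 3, 4, 1]


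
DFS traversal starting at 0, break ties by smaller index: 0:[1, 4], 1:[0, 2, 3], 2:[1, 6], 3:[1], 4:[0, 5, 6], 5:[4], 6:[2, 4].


DFS stack-based: start with [0]
Visit order: [0, 1, 2, 6, 4, 5, 3]


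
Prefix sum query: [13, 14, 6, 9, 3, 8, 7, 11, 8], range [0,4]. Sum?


Prefix sums: [0, 13, 27, 33, 42, 45, 53, 60, 71, 79]
Sum[0..4] = prefix[5] - prefix[0] = 45 - 0 = 45


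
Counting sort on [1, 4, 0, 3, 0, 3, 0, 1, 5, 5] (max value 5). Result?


Count array: [3, 2, 0, 2, 1, 2]
Reconstruct: [0, 0, 0, 1, 1, 3, 3, 4, 5, 5]


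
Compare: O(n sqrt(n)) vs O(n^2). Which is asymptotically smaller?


n^1.5 grows slower than quadratic
O(n sqrt(n)) is asymptotically smaller; O(n^2) grows faster


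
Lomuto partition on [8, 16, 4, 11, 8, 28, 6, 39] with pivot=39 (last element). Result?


Elements <= 39 go left of pivot.
Result: [8, 16, 4, 11, 8, 28, 6, 39], pivot at index 7


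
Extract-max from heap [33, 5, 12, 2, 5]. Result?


Max = 33
Replace root with last, heapify down
Resulting heap: [12, 5, 5, 2]


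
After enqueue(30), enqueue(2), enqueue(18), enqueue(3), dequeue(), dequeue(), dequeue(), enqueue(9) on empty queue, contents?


enqueue(30) -> [30]
enqueue(2) -> [30, 2]
enqueue(18) -> [30, 2, 18]
enqueue(3) -> [30, 2, 18, 3]
dequeue() returns 30 -> [2, 18, 3]
dequeue() returns 2 -> [18, 3]
dequeue() returns 18 -> [3]
enqueue(9) -> [3, 9]
Final queue (front to back): [3, 9]


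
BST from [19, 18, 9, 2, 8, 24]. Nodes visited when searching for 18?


BST root = 19
Search for 18: compare at each node
Path: [19, 18]


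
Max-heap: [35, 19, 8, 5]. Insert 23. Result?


Append 23: [35, 19, 8, 5, 23]
Bubble up: swap idx 4(23) with idx 1(19)
Result: [35, 23, 8, 5, 19]


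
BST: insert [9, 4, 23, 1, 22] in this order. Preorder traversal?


Root = 9; build tree by BST insertion.
Preorder traversal: [9, 4, 1, 23, 22]


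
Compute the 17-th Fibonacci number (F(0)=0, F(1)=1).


F(n)=F(n-1)+F(n-2)
...F(15)=610, F(16)=987, F(17)=1597


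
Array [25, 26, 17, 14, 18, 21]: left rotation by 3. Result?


Left rotate by 3: [14, 18, 21, 25, 26, 17]


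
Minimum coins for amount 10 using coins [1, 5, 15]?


dp[0]=0; dp[i]=1+min(dp[i-c] for c in coins)
...dp[5]=1, dp[6]=2, dp[7]=3, dp[8]=4, dp[9]=5, dp[10]=2
Minimum coins for 10 = 2


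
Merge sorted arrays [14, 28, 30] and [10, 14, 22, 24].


Compare heads, take smaller each step.
Merged: [10, 14, 14, 22, 24, 28, 30]


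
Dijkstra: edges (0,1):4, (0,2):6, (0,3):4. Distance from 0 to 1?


Dijkstra from 0:
Distances: {0: 0, 1: 4, 2: 6, 3: 4}
Shortest distance to 1 = 4, path = [0, 1]


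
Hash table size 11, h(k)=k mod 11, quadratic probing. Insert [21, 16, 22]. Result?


Insertions: 21->slot 10; 16->slot 5; 22->slot 0
Table: [22, None, None, None, None, 16, None, None, None, None, 21]


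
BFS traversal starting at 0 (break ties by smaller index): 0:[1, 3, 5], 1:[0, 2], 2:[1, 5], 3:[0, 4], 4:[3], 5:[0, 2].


BFS queue: start with [0]
Visit order: [0, 1, 3, 5, 2, 4]


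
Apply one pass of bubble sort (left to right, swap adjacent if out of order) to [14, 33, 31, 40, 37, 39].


After one pass: [14, 31, 33, 37, 39, 40]


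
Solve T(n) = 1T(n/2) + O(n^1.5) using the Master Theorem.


a=1, b=2, c=1.5. log_2(1)=0 < c=1.5. Case 3: O(n^c) = O(n^1.500)
Complexity: O(n^1.500)


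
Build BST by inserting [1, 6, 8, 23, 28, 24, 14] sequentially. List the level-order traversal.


Root = 1; build tree by BST insertion.
Level-Order traversal: [1, 6, 8, 23, 14, 28, 24]


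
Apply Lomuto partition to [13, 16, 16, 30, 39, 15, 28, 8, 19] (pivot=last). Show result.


Elements <= 19 go left of pivot.
Result: [13, 16, 16, 15, 8, 19, 28, 39, 30], pivot at index 5


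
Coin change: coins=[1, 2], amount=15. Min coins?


dp[0]=0; dp[i]=1+min(dp[i-c] for c in coins)
...dp[10]=5, dp[11]=6, dp[12]=6, dp[13]=7, dp[14]=7, dp[15]=8
Minimum coins for 15 = 8


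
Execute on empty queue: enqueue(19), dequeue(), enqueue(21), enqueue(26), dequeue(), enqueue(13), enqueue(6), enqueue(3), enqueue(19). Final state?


enqueue(19) -> [19]
dequeue() returns 19 -> []
enqueue(21) -> [21]
enqueue(26) -> [21, 26]
dequeue() returns 21 -> [26]
enqueue(13) -> [26, 13]
enqueue(6) -> [26, 13, 6]
enqueue(3) -> [26, 13, 6, 3]
enqueue(19) -> [26, 13, 6, 3, 19]
Final queue (front to back): [26, 13, 6, 3, 19]


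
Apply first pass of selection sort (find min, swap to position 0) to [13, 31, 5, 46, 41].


After one pass: [5, 31, 13, 46, 41]


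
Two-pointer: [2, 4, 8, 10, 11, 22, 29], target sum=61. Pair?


Two pointers: lo=0, hi=6
No pair sums to 61


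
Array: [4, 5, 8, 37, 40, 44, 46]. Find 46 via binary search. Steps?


Search for 46:
[0,6] mid=3 arr[3]=37
[4,6] mid=5 arr[5]=44
[6,6] mid=6 arr[6]=46
Total: 3 comparisons


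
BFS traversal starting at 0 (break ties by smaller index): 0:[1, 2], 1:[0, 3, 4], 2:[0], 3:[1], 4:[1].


BFS queue: start with [0]
Visit order: [0, 1, 2, 3, 4]


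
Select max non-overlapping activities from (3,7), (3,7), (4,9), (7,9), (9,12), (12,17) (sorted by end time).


Greedy: pick earliest-ending, then skip overlaps.
Selected (4 activities): [(3, 7), (7, 9), (9, 12), (12, 17)]


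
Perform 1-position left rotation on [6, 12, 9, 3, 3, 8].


Left rotate by 1: [12, 9, 3, 3, 8, 6]


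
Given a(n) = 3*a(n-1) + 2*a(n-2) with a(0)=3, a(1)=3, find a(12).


Build bottom-up:
...a(10)=373119, a(11)=1328883, a(12)=3*1328883+2*373119=4732887


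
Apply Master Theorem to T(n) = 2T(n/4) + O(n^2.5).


a=2, b=4, c=2.5. log_4(2)=0.5 < c=2.5. Case 3: O(n^c) = O(n^2.500)
Complexity: O(n^2.500)


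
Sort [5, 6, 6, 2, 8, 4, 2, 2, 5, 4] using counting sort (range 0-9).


Count array: [0, 0, 3, 0, 2, 2, 2, 0, 1, 0]
Reconstruct: [2, 2, 2, 4, 4, 5, 5, 6, 6, 8]


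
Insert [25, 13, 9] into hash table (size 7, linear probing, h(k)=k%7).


Insertions: 25->slot 4; 13->slot 6; 9->slot 2
Table: [None, None, 9, None, 25, None, 13]


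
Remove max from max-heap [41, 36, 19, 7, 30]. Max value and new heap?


Max = 41
Replace root with last, heapify down
Resulting heap: [36, 30, 19, 7]


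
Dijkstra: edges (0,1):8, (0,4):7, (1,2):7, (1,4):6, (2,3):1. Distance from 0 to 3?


Dijkstra from 0:
Distances: {0: 0, 1: 8, 2: 15, 3: 16, 4: 7}
Shortest distance to 3 = 16, path = [0, 1, 2, 3]


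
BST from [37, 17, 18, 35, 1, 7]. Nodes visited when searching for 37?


BST root = 37
Search for 37: compare at each node
Path: [37]


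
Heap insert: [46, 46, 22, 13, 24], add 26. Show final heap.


Append 26: [46, 46, 22, 13, 24, 26]
Bubble up: swap idx 5(26) with idx 2(22)
Result: [46, 46, 26, 13, 24, 22]


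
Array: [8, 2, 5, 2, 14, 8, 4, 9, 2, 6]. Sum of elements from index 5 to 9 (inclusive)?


Prefix sums: [0, 8, 10, 15, 17, 31, 39, 43, 52, 54, 60]
Sum[5..9] = prefix[10] - prefix[5] = 60 - 31 = 29


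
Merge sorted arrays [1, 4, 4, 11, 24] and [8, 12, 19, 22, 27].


Compare heads, take smaller each step.
Merged: [1, 4, 4, 8, 11, 12, 19, 22, 24, 27]


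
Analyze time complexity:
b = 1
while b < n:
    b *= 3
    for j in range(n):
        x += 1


Per nesting level: O(log n) * O(n) = O(n log n)
Complexity: O(n log n)


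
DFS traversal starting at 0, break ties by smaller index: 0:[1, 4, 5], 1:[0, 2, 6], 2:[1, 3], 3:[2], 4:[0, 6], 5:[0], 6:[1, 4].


DFS stack-based: start with [0]
Visit order: [0, 1, 2, 3, 6, 4, 5]


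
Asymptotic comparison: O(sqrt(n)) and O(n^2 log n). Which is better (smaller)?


sublinear grows slower than n^2 log n
O(sqrt(n)) is asymptotically smaller; O(n^2 log n) grows faster


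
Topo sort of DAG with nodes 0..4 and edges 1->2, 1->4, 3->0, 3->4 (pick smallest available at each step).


Kahn's algorithm, process smallest node first
Order: [1, 2, 3, 0, 4]


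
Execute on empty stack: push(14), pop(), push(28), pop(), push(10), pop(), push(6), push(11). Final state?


push(14) -> [14]
pop() returns 14 -> []
push(28) -> [28]
pop() returns 28 -> []
push(10) -> [10]
pop() returns 10 -> []
push(6) -> [6]
push(11) -> [6, 11]
Final stack (bottom to top): [6, 11]


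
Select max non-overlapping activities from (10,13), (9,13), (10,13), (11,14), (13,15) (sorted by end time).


Greedy: pick earliest-ending, then skip overlaps.
Selected (2 activities): [(10, 13), (13, 15)]


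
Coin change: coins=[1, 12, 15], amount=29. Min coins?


dp[0]=0; dp[i]=1+min(dp[i-c] for c in coins)
...dp[24]=2, dp[25]=3, dp[26]=4, dp[27]=2, dp[28]=3, dp[29]=4
Minimum coins for 29 = 4


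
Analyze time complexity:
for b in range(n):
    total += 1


Per nesting level: O(n) = O(n)
Complexity: O(n)


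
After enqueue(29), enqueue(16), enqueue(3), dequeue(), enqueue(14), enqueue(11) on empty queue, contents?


enqueue(29) -> [29]
enqueue(16) -> [29, 16]
enqueue(3) -> [29, 16, 3]
dequeue() returns 29 -> [16, 3]
enqueue(14) -> [16, 3, 14]
enqueue(11) -> [16, 3, 14, 11]
Final queue (front to back): [16, 3, 14, 11]


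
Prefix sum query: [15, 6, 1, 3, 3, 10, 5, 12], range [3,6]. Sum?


Prefix sums: [0, 15, 21, 22, 25, 28, 38, 43, 55]
Sum[3..6] = prefix[7] - prefix[3] = 43 - 22 = 21


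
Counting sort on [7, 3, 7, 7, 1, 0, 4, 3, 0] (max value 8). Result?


Count array: [2, 1, 0, 2, 1, 0, 0, 3, 0]
Reconstruct: [0, 0, 1, 3, 3, 4, 7, 7, 7]


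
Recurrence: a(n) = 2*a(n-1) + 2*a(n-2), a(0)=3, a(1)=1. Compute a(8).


Build bottom-up:
...a(6)=384, a(7)=1048, a(8)=2*1048+2*384=2864


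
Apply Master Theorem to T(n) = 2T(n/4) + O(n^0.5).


a=2, b=4, c=0.5. log_4(2)=0.5 = c=0.5. Case 2: O(n^c log n) = O(sqrt(n) log n)
Complexity: O(sqrt(n) log n)


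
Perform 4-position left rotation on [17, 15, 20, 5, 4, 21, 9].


Left rotate by 4: [4, 21, 9, 17, 15, 20, 5]


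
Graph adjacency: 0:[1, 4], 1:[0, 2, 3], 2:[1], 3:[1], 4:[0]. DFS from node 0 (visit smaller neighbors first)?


DFS stack-based: start with [0]
Visit order: [0, 1, 2, 3, 4]


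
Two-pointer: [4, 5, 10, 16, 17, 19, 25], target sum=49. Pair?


Two pointers: lo=0, hi=6
No pair sums to 49


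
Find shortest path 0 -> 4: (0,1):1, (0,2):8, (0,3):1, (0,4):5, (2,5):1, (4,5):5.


Dijkstra from 0:
Distances: {0: 0, 1: 1, 2: 8, 3: 1, 4: 5, 5: 9}
Shortest distance to 4 = 5, path = [0, 4]


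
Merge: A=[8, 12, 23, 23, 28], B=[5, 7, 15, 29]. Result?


Compare heads, take smaller each step.
Merged: [5, 7, 8, 12, 15, 23, 23, 28, 29]


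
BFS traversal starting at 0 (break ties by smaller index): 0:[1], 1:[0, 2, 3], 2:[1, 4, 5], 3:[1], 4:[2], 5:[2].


BFS queue: start with [0]
Visit order: [0, 1, 2, 3, 4, 5]


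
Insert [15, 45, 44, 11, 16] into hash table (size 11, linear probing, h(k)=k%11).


Insertions: 15->slot 4; 45->slot 1; 44->slot 0; 11->slot 2; 16->slot 5
Table: [44, 45, 11, None, 15, 16, None, None, None, None, None]


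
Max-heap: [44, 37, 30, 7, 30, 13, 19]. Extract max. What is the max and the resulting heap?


Max = 44
Replace root with last, heapify down
Resulting heap: [37, 30, 30, 7, 19, 13]


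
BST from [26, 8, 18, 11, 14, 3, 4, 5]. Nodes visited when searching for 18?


BST root = 26
Search for 18: compare at each node
Path: [26, 8, 18]


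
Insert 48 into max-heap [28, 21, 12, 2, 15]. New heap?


Append 48: [28, 21, 12, 2, 15, 48]
Bubble up: swap idx 5(48) with idx 2(12); swap idx 2(48) with idx 0(28)
Result: [48, 21, 28, 2, 15, 12]


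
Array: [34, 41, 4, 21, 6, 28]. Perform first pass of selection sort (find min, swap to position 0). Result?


After one pass: [4, 41, 34, 21, 6, 28]


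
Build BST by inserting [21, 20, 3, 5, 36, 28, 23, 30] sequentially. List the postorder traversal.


Root = 21; build tree by BST insertion.
Postorder traversal: [5, 3, 20, 23, 30, 28, 36, 21]


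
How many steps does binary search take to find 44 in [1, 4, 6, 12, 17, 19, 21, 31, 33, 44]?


Search for 44:
[0,9] mid=4 arr[4]=17
[5,9] mid=7 arr[7]=31
[8,9] mid=8 arr[8]=33
[9,9] mid=9 arr[9]=44
Total: 4 comparisons


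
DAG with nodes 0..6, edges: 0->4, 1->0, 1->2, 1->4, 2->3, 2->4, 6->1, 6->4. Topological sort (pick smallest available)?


Kahn's algorithm, process smallest node first
Order: [5, 6, 1, 0, 2, 3, 4]


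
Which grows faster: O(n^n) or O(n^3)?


cubic grows slower than n^n
O(n^3) is asymptotically smaller; O(n^n) grows faster


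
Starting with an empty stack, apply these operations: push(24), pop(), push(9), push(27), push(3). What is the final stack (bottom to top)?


push(24) -> [24]
pop() returns 24 -> []
push(9) -> [9]
push(27) -> [9, 27]
push(3) -> [9, 27, 3]
Final stack (bottom to top): [9, 27, 3]


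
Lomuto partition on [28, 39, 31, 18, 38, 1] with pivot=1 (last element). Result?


Elements <= 1 go left of pivot.
Result: [1, 39, 31, 18, 38, 28], pivot at index 0


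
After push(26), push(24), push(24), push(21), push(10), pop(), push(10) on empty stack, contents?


push(26) -> [26]
push(24) -> [26, 24]
push(24) -> [26, 24, 24]
push(21) -> [26, 24, 24, 21]
push(10) -> [26, 24, 24, 21, 10]
pop() returns 10 -> [26, 24, 24, 21]
push(10) -> [26, 24, 24, 21, 10]
Final stack (bottom to top): [26, 24, 24, 21, 10]


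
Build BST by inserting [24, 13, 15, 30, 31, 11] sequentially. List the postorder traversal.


Root = 24; build tree by BST insertion.
Postorder traversal: [11, 15, 13, 31, 30, 24]


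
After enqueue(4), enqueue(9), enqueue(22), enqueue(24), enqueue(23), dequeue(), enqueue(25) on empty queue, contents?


enqueue(4) -> [4]
enqueue(9) -> [4, 9]
enqueue(22) -> [4, 9, 22]
enqueue(24) -> [4, 9, 22, 24]
enqueue(23) -> [4, 9, 22, 24, 23]
dequeue() returns 4 -> [9, 22, 24, 23]
enqueue(25) -> [9, 22, 24, 23, 25]
Final queue (front to back): [9, 22, 24, 23, 25]
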